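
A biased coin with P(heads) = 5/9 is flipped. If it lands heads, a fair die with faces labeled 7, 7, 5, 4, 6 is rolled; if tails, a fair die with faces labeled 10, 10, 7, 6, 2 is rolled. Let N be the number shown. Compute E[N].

E[N | heads] = (7+7+5+4+6)/5 = 29/5.
E[N | tails] = (10+10+7+6+2)/5 = 7.
By the law of total expectation,
E[N] = (5/9)·(29/5) + (4/9)·(7) = 19/3.

19/3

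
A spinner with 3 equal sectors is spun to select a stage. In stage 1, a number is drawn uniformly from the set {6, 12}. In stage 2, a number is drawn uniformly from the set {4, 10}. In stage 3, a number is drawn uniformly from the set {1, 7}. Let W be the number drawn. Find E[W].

20/3

E[W | stage 1] = (6+12)/2 = 9.
E[W | stage 2] = (4+10)/2 = 7.
E[W | stage 3] = (1+7)/2 = 4.
E[W] = (1/3)·(9) + (1/3)·(7) + (1/3)·(4) = 20/3.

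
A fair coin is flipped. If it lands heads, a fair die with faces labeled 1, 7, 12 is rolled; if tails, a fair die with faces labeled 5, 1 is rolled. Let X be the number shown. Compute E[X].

29/6

E[X | heads] = (1+7+12)/3 = 20/3.
E[X | tails] = (5+1)/2 = 3.
By the law of total expectation,
E[X] = (1/2)·(20/3) + (1/2)·(3) = 29/6.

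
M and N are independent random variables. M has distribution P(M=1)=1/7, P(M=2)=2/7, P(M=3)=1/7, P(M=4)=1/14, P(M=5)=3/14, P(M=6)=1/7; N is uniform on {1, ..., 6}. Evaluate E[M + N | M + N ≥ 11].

79/7

P(M + N ≥ 11) = 1/12.
Summing (M+N)·P(x,y) over outcomes with M + N ≥ 11 gives 79/84.
E[M + N | M + N ≥ 11] = (79/84) / (1/12) = 79/7.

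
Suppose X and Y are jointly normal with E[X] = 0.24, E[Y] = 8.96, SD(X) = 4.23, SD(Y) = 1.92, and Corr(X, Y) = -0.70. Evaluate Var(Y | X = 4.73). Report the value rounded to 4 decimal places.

The conditional variance in a bivariate normal is σ_Y²(1 − ρ²), independent of x.
Var(Y | X=4.73) = (1.92)²·(1 − (-0.70)²) = 3.6864·0.51 = 1.8801.

1.8801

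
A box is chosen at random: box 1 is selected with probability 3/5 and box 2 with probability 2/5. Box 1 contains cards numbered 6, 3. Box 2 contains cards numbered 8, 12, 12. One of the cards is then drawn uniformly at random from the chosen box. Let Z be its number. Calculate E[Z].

E[Z | box 1] = (6+3)/2 = 9/2.
E[Z | box 2] = (8+12+12)/3 = 32/3.
E[Z] = (3/5)·(9/2) + (2/5)·(32/3) = 209/30.

209/30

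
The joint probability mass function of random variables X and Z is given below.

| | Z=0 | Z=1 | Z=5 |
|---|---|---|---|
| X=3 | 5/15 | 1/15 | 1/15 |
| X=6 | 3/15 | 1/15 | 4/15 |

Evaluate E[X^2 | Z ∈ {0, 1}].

P(Z ∈ {0, 1}) = 2/3.
Σ X^2·P over the event = 9·(5/15) + 9·(1/15) + 36·(3/15) + 36·(1/15) = 66/5.
E[X^2 | Z ∈ {0, 1}] = (66/5) / (2/3) = 99/5.

99/5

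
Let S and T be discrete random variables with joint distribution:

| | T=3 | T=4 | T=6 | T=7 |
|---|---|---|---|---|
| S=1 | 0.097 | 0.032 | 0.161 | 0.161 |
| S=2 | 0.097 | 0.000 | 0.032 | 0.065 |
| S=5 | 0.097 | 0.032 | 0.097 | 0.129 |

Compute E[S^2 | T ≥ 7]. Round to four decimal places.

10.2704

P(T ≥ 7) = 0.355.
Σ S^2·P over the event = 1·(0.161) + 4·(0.065) + 25·(0.129) = 3.646.
E[S^2 | T ≥ 7] = (3.646) / (0.355) = 10.2704.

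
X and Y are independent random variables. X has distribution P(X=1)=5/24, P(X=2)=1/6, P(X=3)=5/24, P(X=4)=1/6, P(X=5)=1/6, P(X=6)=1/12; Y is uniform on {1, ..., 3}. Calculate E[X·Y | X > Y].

P(X > Y) = 11/18.
Summing XY·P(x,y) over outcomes with X > Y gives 341/72.
E[X·Y | X > Y] = (341/72) / (11/18) = 31/4.

31/4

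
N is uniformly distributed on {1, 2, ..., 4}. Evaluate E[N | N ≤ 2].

Given N ≤ 2, N is equally likely to be any of {1, 2}.
E[N | N ≤ 2] = (1 + 2) / 2 = 3/2.

3/2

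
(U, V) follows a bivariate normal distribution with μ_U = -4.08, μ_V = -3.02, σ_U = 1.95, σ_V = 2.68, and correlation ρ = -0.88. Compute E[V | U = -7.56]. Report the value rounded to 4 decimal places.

E[V | U=x] = μ_V + ρ(σ_V/σ_U)(x − μ_U) for jointly normal variables.
E[V | U=-7.56] = -3.02 + (-0.88)·(2.68/1.95)·(-7.56 − (-4.08)) = -3.02 + (-1.209436)·(-3.48) = 1.1888.

1.1888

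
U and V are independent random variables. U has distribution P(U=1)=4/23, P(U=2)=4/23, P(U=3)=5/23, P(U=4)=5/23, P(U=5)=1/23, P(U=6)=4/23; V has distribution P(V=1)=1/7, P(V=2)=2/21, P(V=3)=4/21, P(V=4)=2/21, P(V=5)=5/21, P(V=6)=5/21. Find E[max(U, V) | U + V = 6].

247/61

P(U + V = 6) = 61/483.
Summing max(U,V)·P(x,y) over outcomes with U + V = 6 gives 247/483.
E[max(U, V) | U + V = 6] = (247/483) / (61/483) = 247/61.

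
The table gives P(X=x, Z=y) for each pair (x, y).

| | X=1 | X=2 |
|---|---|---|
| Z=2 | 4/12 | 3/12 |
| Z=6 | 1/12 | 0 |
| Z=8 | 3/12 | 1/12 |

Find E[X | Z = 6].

1

P(Z = 6) = 1/12.
Summing X·P(X=x,Z=y) over the conditioning event gives 1/12.
E[X | Z = 6] = (1/12) / (1/12) = 1.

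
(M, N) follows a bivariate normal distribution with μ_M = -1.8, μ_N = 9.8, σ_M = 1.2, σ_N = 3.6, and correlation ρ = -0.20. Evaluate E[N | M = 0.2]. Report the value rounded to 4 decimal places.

8.6000

The regression of N on M has slope ρ·σ_N/σ_M and passes through (μ_M, μ_N).
E[N | M=0.2] = 9.8 + (-0.20)·(3.6/1.2)·(0.2 − (-1.8)) = 9.8 + (-0.6)·(2) = 8.6000.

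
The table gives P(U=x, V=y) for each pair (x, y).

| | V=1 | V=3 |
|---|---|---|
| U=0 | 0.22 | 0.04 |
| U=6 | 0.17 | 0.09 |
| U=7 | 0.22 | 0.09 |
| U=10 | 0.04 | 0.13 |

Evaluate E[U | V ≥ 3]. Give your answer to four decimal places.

7.0571

P(V ≥ 3) = 0.35.
Σ U·P over the event = 0·(0.04) + 6·(0.09) + 7·(0.09) + 10·(0.13) = 2.47.
E[U | V ≥ 3] = (2.47) / (0.35) = 7.0571.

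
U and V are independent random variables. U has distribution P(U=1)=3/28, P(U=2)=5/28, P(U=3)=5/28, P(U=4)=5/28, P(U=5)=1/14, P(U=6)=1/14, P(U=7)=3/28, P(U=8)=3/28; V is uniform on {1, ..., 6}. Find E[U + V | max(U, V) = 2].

44/13

P(max(U, V) = 2) = 13/168.
Summing (U+V)·P(x,y) over outcomes with max(U, V) = 2 gives 11/42.
E[U + V | max(U, V) = 2] = (11/42) / (13/168) = 44/13.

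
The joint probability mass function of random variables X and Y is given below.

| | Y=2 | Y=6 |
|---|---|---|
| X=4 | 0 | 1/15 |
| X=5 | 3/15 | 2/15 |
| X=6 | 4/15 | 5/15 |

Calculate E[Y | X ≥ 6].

P(X ≥ 6) = 3/5.
Σ Y·P over the event = 2·(4/15) + 6·(5/15) = 38/15.
E[Y | X ≥ 6] = (38/15) / (3/5) = 38/9.

38/9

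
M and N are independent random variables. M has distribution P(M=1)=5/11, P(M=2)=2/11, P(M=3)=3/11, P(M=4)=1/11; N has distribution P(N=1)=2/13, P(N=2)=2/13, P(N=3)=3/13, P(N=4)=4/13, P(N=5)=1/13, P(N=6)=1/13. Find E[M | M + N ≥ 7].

103/36

P(M + N ≥ 7) = 36/143.
Summing M·P(x,y) over outcomes with M + N ≥ 7 gives 103/143.
E[M | M + N ≥ 7] = (103/143) / (36/143) = 103/36.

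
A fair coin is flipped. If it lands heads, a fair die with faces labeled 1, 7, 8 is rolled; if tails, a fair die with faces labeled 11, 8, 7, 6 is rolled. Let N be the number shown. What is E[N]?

E[N | heads] = (1+7+8)/3 = 16/3.
E[N | tails] = (11+8+7+6)/4 = 8.
By the law of total expectation,
E[N] = (1/2)·(16/3) + (1/2)·(8) = 20/3.

20/3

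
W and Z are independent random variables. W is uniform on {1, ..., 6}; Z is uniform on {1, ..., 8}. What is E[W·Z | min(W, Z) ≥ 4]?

P(min(W, Z) ≥ 4) = 5/16.
Summing WZ·P(x,y) over outcomes with min(W, Z) ≥ 4 gives 75/8.
E[W·Z | min(W, Z) ≥ 4] = (75/8) / (5/16) = 30.

30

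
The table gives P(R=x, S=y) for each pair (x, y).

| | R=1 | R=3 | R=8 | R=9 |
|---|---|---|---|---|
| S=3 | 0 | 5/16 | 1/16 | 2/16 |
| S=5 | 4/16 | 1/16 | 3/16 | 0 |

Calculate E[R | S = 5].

P(S = 5) = 1/2.
Σ R·P over the event = 1·(4/16) + 3·(1/16) + 8·(3/16) = 31/16.
E[R | S = 5] = (31/16) / (1/2) = 31/8.

31/8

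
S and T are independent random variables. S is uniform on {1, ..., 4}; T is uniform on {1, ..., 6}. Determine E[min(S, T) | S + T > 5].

P(S + T > 5) = 7/12.
Summing min(S,T)·P(x,y) over outcomes with S + T > 5 gives 37/24.
E[min(S, T) | S + T > 5] = (37/24) / (7/12) = 37/14.

37/14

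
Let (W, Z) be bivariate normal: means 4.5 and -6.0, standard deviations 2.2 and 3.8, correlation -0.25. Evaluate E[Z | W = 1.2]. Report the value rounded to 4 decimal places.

E[Z | W=x] = μ_Z + ρ(σ_Z/σ_W)(x − μ_W) for jointly normal variables.
E[Z | W=1.2] = -6.0 + (-0.25)·(3.8/2.2)·(1.2 − (4.5)) = -6.0 + (-0.43182)·(-3.3) = -4.5750.

-4.5750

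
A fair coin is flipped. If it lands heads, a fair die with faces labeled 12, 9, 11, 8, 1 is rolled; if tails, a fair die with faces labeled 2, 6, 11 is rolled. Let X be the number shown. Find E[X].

E[X | heads] = (12+9+11+8+1)/5 = 41/5.
E[X | tails] = (2+6+11)/3 = 19/3.
E[X] = (1/2)·(41/5) + (1/2)·(19/3) = 109/15.

109/15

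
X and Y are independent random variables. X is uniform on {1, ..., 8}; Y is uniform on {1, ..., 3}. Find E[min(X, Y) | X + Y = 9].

2

P(X + Y = 9) = 1/8.
Summing min(X,Y)·P(x,y) over outcomes with X + Y = 9 gives 1/4.
E[min(X, Y) | X + Y = 9] = (1/4) / (1/8) = 2.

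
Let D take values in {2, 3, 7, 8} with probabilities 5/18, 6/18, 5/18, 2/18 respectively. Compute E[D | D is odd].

P(D is odd) = 11/18.
Σ over the event: 3·1/3 + 7·5/18 = 53/18.
E[D | D is odd] = (53/18) / (11/18) = 53/11.

53/11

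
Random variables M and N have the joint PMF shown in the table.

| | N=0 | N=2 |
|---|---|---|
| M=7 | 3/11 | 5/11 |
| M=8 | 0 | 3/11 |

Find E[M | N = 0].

7

P(N = 0) = 3/11.
Σ M·P over the event = 7·(3/11) = 21/11.
E[M | N = 0] = (21/11) / (3/11) = 7.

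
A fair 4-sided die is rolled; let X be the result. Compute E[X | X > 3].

Given X > 3, X is equally likely to be any of {4}.
E[X | X > 3] = (4) / 1 = 4.

4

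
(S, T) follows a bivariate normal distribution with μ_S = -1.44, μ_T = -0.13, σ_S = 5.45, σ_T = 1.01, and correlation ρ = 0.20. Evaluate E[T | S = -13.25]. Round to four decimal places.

E[T | S=x] = μ_T + ρ(σ_T/σ_S)(x − μ_S) for jointly normal variables.
E[T | S=-13.25] = -0.13 + (0.20)·(1.01/5.45)·(-13.25 − (-1.44)) = -0.13 + (0.037064)·(-11.81) = -0.5677.

-0.5677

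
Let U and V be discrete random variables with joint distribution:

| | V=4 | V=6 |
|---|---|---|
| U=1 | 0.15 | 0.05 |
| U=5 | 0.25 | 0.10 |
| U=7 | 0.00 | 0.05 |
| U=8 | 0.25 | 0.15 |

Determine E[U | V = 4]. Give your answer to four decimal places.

P(V = 4) = 0.65.
Σ U·P over the event = 1·(0.15) + 5·(0.25) + 8·(0.25) = 3.40.
E[U | V = 4] = (3.40) / (0.65) = 5.2308.

5.2308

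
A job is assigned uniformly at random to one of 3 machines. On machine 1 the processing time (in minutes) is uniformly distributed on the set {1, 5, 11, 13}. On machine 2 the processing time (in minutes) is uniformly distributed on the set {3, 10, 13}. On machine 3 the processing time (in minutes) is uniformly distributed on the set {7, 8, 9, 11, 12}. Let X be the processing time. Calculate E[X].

767/90

E[X | machine 1] = (1+5+11+13)/4 = 15/2.
E[X | machine 2] = (3+10+13)/3 = 26/3.
E[X | machine 3] = (7+8+9+11+12)/5 = 47/5.
E[X] = (1/3)·(15/2) + (1/3)·(26/3) + (1/3)·(47/5) = 767/90.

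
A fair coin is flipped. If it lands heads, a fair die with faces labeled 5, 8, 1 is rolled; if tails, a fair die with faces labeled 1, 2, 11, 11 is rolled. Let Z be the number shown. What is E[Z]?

E[Z | heads] = (5+8+1)/3 = 14/3.
E[Z | tails] = (1+2+11+11)/4 = 25/4.
By the law of total expectation,
E[Z] = (1/2)·(14/3) + (1/2)·(25/4) = 131/24.

131/24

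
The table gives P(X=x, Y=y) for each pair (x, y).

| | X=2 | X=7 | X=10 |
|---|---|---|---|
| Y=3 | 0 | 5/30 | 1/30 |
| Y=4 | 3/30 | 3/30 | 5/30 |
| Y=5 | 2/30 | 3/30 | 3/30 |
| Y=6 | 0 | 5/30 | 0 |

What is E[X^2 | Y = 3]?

P(Y = 3) = 1/5.
Σ X^2·P over the event = 49·(5/30) + 100·(1/30) = 23/2.
E[X^2 | Y = 3] = (23/2) / (1/5) = 115/2.

115/2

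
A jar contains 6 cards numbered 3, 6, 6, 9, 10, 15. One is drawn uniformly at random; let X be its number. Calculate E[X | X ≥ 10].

25/2

P(X ≥ 10) = 1/3.
Σ over the event: 10·1/6 + 15·1/6 = 25/6.
E[X | X ≥ 10] = (25/6) / (1/3) = 25/2.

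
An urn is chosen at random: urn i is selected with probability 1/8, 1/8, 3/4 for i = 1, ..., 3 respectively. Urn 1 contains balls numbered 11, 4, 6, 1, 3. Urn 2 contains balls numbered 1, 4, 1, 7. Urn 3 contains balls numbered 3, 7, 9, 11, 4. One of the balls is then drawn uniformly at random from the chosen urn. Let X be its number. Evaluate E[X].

E[X | urn 1] = (11+4+6+1+3)/5 = 5.
E[X | urn 2] = (1+4+1+7)/4 = 13/4.
E[X | urn 3] = (3+7+9+11+4)/5 = 34/5.
E[X] = (1/8)·(5) + (1/8)·(13/4) + (3/4)·(34/5) = 981/160.

981/160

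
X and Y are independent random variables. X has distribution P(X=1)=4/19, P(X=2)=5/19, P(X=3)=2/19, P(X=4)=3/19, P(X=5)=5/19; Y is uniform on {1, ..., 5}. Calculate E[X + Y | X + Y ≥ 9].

P(X + Y ≥ 9) = 13/95.
Summing (X+Y)·P(x,y) over outcomes with X + Y ≥ 9 gives 122/95.
E[X + Y | X + Y ≥ 9] = (122/95) / (13/95) = 122/13.

122/13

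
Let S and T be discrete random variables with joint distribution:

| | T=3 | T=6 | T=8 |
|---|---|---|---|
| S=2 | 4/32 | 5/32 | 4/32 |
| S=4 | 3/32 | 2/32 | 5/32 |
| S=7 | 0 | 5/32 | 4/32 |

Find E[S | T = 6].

53/12

P(T = 6) = 3/8.
Summing S·P(S=x,T=y) over the conditioning event gives 53/32.
E[S | T = 6] = (53/32) / (3/8) = 53/12.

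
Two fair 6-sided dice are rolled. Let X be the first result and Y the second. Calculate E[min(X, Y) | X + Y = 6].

Outcomes with X + Y = 6: (1,5), (2,4), (3,3), (4,2), (5,1), each with probability 1/36.
E[min(X, Y) | X + Y = 6] = (1 + 2 + 3 + 2 + 1) / 5 = 9/5.

9/5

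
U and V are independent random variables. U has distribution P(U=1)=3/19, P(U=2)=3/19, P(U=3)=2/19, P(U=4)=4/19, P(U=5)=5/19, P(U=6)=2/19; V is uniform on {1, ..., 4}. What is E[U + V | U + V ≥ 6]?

346/47

P(U + V ≥ 6) = 47/76.
Summing (U+V)·P(x,y) over outcomes with U + V ≥ 6 gives 173/38.
E[U + V | U + V ≥ 6] = (173/38) / (47/76) = 346/47.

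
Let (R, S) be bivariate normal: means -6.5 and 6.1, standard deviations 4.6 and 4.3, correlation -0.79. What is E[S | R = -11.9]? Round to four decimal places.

E[S | R=x] = μ_S + ρ(σ_S/σ_R)(x − μ_R) for jointly normal variables.
E[S | R=-11.9] = 6.1 + (-0.79)·(4.3/4.6)·(-11.9 − (-6.5)) = 6.1 + (-0.73848)·(-5.4) = 10.0878.

10.0878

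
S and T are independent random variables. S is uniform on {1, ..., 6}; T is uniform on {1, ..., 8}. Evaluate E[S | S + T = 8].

P(S + T = 8) = 1/8.
Summing S·P(x,y) over outcomes with S + T = 8 gives 7/16.
E[S | S + T = 8] = (7/16) / (1/8) = 7/2.

7/2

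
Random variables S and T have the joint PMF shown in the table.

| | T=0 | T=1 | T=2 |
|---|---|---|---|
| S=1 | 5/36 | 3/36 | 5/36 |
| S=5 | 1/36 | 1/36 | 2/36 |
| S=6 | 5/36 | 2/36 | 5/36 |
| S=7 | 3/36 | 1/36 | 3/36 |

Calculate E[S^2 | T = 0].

P(T = 0) = 7/18.
Σ S^2·P over the event = 1·(5/36) + 25·(1/36) + 36·(5/36) + 49·(3/36) = 119/12.
E[S^2 | T = 0] = (119/12) / (7/18) = 51/2.

51/2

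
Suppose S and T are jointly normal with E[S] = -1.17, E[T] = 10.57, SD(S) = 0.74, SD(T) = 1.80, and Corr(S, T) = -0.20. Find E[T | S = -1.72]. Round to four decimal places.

10.8376

The regression of T on S has slope ρ·σ_T/σ_S and passes through (μ_S, μ_T).
E[T | S=-1.72] = 10.57 + (-0.20)·(1.80/0.74)·(-1.72 − (-1.17)) = 10.57 + (-0.48649)·(-0.55) = 10.8376.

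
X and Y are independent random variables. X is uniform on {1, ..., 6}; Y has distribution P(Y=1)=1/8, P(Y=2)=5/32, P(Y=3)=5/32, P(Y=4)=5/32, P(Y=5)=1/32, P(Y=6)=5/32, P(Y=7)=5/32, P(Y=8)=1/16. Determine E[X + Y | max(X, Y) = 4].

P(max(X, Y) = 4) = 17/96.
Summing (X+Y)·P(x,y) over outcomes with max(X, Y) = 4 gives 215/192.
E[X + Y | max(X, Y) = 4] = (215/192) / (17/96) = 215/34.

215/34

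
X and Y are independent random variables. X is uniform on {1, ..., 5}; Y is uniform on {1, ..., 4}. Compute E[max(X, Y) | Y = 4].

21/5

P(Y = 4) = 1/4.
Summing max(X,Y)·P(x,y) over outcomes with Y = 4 gives 21/20.
E[max(X, Y) | Y = 4] = (21/20) / (1/4) = 21/5.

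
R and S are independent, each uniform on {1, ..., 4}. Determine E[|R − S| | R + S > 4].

7/5

Outcomes with R + S > 4: (1,4), (2,3), (2,4), (3,2), (3,3), (3,4), (4,1), (4,2), (4,3), (4,4), each with probability 1/16.
E[|R − S| | R + S > 4] = (3 + 1 + 2 + 1 + 0 + 1 + 3 + 2 + 1 + 0) / 10 = 7/5.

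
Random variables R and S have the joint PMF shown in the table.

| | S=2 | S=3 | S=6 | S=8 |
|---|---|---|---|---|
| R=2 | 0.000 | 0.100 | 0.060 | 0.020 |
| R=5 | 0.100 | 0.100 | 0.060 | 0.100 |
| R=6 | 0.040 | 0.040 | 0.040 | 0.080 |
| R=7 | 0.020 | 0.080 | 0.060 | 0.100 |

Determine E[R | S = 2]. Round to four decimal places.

P(S = 2) = 0.160.
Σ R·P over the event = 5·(0.100) + 6·(0.040) + 7·(0.020) = 0.880.
E[R | S = 2] = (0.880) / (0.160) = 5.5000.

5.5000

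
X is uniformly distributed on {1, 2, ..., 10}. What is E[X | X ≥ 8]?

Given X ≥ 8, X is equally likely to be any of {8, 9, 10}.
E[X | X ≥ 8] = (8 + 9 + 10) / 3 = 9.

9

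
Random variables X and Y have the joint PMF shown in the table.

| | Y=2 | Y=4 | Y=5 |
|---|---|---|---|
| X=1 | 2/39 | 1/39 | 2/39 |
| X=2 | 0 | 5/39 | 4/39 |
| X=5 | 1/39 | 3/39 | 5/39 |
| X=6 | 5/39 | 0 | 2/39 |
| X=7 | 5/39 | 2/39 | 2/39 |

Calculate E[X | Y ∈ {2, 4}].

P(Y ∈ {2, 4}) = 8/13.
Summing X·P(X=x,Y=y) over the conditioning event gives 112/39.
E[X | Y ∈ {2, 4}] = (112/39) / (8/13) = 14/3.

14/3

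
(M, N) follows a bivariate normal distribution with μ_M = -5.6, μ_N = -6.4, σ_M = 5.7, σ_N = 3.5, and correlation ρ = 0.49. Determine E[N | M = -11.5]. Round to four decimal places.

E[N | M=x] = μ_N + ρ(σ_N/σ_M)(x − μ_M) for jointly normal variables.
E[N | M=-11.5] = -6.4 + (0.49)·(3.5/5.7)·(-11.5 − (-5.6)) = -6.4 + (0.30088)·(-5.9) = -8.1752.

-8.1752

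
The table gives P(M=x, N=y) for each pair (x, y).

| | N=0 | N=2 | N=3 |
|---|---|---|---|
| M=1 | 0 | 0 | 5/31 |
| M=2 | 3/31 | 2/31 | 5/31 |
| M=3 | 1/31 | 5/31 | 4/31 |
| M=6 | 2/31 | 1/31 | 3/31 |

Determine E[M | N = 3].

45/17

P(N = 3) = 17/31.
Summing M·P(M=x,N=y) over the conditioning event gives 45/31.
E[M | N = 3] = (45/31) / (17/31) = 45/17.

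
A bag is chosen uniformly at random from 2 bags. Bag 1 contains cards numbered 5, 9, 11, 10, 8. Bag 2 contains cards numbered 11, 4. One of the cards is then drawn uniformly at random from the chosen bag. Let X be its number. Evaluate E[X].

E[X | bag 1] = (5+9+11+10+8)/5 = 43/5.
E[X | bag 2] = (11+4)/2 = 15/2.
By the law of total expectation,
E[X] = (1/2)·(43/5) + (1/2)·(15/2) = 161/20.

161/20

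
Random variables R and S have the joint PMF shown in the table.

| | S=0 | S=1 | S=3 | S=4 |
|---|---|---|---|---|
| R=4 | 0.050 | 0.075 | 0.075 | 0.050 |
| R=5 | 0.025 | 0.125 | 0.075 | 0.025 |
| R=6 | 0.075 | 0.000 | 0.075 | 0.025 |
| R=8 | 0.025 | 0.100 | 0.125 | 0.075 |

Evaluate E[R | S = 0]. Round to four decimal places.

5.5714

P(S = 0) = 0.175.
Σ R·P over the event = 4·(0.050) + 5·(0.025) + 6·(0.075) + 8·(0.025) = 0.975.
E[R | S = 0] = (0.975) / (0.175) = 5.5714.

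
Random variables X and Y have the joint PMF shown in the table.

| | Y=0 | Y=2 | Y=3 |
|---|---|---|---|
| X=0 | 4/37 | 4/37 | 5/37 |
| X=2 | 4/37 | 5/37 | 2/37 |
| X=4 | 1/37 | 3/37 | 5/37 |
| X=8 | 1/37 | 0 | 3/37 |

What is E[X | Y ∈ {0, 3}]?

68/25

P(Y ∈ {0, 3}) = 25/37.
Σ X·P over the event = 0·(4/37) + 0·(5/37) + 2·(4/37) + 2·(2/37) + 4·(1/37) + 4·(5/37) + 8·(1/37) + 8·(3/37) = 68/37.
E[X | Y ∈ {0, 3}] = (68/37) / (25/37) = 68/25.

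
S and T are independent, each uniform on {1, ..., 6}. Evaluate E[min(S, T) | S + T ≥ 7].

23/7

P(S + T ≥ 7) = 7/12.
Summing min(S,T)·P(x,y) over outcomes with S + T ≥ 7 gives 23/12.
E[min(S, T) | S + T ≥ 7] = (23/12) / (7/12) = 23/7.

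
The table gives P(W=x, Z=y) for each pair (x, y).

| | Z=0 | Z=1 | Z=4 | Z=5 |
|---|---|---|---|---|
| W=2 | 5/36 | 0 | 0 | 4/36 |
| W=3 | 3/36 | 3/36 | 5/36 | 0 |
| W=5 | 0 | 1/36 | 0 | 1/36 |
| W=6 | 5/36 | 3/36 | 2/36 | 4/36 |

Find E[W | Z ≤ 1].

P(Z ≤ 1) = 5/9.
Σ W·P over the event = 2·(5/36) + 3·(3/36) + 3·(3/36) + 5·(1/36) + 6·(5/36) + 6·(3/36) = 9/4.
E[W | Z ≤ 1] = (9/4) / (5/9) = 81/20.

81/20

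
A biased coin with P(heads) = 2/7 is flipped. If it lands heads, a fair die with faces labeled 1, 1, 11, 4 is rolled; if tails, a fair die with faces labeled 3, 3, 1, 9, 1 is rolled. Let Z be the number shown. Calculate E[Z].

51/14

E[Z | heads] = (1+1+11+4)/4 = 17/4.
E[Z | tails] = (3+3+1+9+1)/5 = 17/5.
E[Z] = (2/7)·(17/4) + (5/7)·(17/5) = 51/14.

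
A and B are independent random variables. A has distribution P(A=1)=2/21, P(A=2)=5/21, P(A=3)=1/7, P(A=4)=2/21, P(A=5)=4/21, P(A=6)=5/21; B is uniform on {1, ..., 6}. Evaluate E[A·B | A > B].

735/58

P(A > B) = 29/63.
Summing AB·P(x,y) over outcomes with A > B gives 35/6.
E[A·B | A > B] = (35/6) / (29/63) = 735/58.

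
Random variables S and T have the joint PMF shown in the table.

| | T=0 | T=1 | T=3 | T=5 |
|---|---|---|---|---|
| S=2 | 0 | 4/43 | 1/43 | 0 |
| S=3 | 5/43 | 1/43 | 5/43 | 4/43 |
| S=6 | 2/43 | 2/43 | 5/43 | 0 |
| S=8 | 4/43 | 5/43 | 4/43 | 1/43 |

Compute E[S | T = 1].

P(T = 1) = 12/43.
Summing S·P(S=x,T=y) over the conditioning event gives 63/43.
E[S | T = 1] = (63/43) / (12/43) = 21/4.

21/4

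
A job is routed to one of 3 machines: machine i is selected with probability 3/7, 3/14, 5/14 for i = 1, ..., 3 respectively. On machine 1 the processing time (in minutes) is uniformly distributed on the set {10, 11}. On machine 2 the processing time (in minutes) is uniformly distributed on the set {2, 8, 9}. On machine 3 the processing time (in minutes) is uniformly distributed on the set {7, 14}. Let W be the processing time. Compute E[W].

E[W | machine 1] = (10+11)/2 = 21/2.
E[W | machine 2] = (2+8+9)/3 = 19/3.
E[W | machine 3] = (7+14)/2 = 21/2.
By the law of total expectation,
E[W] = (3/7)·(21/2) + (3/14)·(19/3) + (5/14)·(21/2) = 269/28.

269/28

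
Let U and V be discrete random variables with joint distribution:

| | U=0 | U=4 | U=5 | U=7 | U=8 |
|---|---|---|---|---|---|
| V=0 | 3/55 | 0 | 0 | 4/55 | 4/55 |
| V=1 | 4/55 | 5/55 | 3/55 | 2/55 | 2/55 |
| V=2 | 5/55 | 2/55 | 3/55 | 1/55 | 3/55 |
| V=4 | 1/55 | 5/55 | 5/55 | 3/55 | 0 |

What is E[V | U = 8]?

P(U = 8) = 9/55.
Σ V·P over the event = 0·(4/55) + 1·(2/55) + 2·(3/55) = 8/55.
E[V | U = 8] = (8/55) / (9/55) = 8/9.

8/9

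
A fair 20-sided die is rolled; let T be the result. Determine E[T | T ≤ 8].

Given T ≤ 8, T is equally likely to be any of {1, 2, 3, 4, 5, 6, 7, 8}.
E[T | T ≤ 8] = (1 + 2 + 3 + 4 + 5 + 6 + 7 + 8) / 8 = 9/2.

9/2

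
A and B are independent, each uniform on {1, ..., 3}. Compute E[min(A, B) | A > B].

Outcomes with A > B: (2,1), (3,1), (3,2), each with probability 1/9.
E[min(A, B) | A > B] = (1 + 1 + 2) / 3 = 4/3.

4/3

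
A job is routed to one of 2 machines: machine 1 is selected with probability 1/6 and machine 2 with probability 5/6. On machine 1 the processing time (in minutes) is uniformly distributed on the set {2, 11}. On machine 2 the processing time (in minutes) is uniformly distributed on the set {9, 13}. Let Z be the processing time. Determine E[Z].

41/4

E[Z | machine 1] = (2+11)/2 = 13/2.
E[Z | machine 2] = (9+13)/2 = 11.
By the law of total expectation,
E[Z] = (1/6)·(13/2) + (5/6)·(11) = 41/4.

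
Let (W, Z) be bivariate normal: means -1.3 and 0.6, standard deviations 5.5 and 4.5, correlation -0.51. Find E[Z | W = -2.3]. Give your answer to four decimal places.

E[Z | W=x] = μ_Z + ρ(σ_Z/σ_W)(x − μ_W) for jointly normal variables.
E[Z | W=-2.3] = 0.6 + (-0.51)·(4.5/5.5)·(-2.3 − (-1.3)) = 0.6 + (-0.41727)·(-1) = 1.0173.

1.0173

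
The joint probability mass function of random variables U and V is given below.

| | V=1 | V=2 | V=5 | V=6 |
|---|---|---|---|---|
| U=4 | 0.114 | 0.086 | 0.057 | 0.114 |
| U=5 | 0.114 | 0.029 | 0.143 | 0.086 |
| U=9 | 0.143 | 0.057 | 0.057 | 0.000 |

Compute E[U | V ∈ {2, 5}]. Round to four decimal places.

5.7296

P(V ∈ {2, 5}) = 0.429.
Summing U·P(U=x,V=y) over the conditioning event gives 2.458.
E[U | V ∈ {2, 5}] = (2.458) / (0.429) = 5.7296.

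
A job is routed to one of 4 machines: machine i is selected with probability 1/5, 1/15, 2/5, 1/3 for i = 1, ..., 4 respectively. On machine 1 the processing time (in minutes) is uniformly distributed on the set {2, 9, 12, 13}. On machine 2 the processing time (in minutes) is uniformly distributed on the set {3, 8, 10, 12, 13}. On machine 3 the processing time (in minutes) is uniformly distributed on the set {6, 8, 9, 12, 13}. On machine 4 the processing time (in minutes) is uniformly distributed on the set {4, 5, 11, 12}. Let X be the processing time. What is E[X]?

E[X | machine 1] = (2+9+12+13)/4 = 9.
E[X | machine 2] = (3+8+10+12+13)/5 = 46/5.
E[X | machine 3] = (6+8+9+12+13)/5 = 48/5.
E[X | machine 4] = (4+5+11+12)/4 = 8.
E[X] = (1/5)·(9) + (1/15)·(46/5) + (2/5)·(48/5) + (1/3)·(8) = 223/25.

223/25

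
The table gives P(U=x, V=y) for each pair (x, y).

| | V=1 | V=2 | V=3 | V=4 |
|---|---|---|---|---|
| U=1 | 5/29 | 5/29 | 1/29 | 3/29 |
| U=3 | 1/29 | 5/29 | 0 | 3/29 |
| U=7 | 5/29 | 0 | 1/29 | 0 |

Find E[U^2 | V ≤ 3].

P(V ≤ 3) = 23/29.
Σ U^2·P over the event = 1·(5/29) + 1·(5/29) + 1·(1/29) + 9·(1/29) + 9·(5/29) + 49·(5/29) + 49·(1/29) = 359/29.
E[U^2 | V ≤ 3] = (359/29) / (23/29) = 359/23.

359/23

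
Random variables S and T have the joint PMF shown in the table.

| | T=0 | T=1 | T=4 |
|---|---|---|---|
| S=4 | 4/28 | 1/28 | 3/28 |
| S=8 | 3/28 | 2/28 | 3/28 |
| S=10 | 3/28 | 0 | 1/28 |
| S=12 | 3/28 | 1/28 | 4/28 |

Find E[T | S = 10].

P(S = 10) = 1/7.
Σ T·P over the event = 0·(3/28) + 4·(1/28) = 1/7.
E[T | S = 10] = (1/7) / (1/7) = 1.

1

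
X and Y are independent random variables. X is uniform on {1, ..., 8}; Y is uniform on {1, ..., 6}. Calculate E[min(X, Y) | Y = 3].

21/8

P(Y = 3) = 1/6.
Summing min(X,Y)·P(x,y) over outcomes with Y = 3 gives 7/16.
E[min(X, Y) | Y = 3] = (7/16) / (1/6) = 21/8.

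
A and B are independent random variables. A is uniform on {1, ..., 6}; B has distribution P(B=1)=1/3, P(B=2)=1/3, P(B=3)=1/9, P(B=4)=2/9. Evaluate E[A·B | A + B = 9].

58/3

P(A + B = 9) = 1/18.
Summing AB·P(x,y) over outcomes with A + B = 9 gives 29/27.
E[A·B | A + B = 9] = (29/27) / (1/18) = 58/3.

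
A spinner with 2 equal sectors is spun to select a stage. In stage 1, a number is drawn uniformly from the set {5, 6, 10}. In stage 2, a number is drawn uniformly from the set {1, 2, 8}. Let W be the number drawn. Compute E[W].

16/3

E[W | stage 1] = (5+6+10)/3 = 7.
E[W | stage 2] = (1+2+8)/3 = 11/3.
By the law of total expectation,
E[W] = (1/2)·(7) + (1/2)·(11/3) = 16/3.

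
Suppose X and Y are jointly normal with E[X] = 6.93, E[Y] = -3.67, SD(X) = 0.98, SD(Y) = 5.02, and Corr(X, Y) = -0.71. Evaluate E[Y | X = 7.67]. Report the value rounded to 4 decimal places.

The regression of Y on X has slope ρ·σ_Y/σ_X and passes through (μ_X, μ_Y).
E[Y | X=7.67] = -3.67 + (-0.71)·(5.02/0.98)·(7.67 − (6.93)) = -3.67 + (-3.6369)·(0.74) = -6.3613.

-6.3613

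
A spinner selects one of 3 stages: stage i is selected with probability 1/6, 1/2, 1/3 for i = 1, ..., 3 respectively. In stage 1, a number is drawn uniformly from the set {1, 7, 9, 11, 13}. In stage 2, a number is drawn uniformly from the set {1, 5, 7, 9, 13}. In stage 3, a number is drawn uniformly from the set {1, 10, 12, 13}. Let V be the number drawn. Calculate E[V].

118/15

E[V | stage 1] = (1+7+9+11+13)/5 = 41/5.
E[V | stage 2] = (1+5+7+9+13)/5 = 7.
E[V | stage 3] = (1+10+12+13)/4 = 9.
By the law of total expectation,
E[V] = (1/6)·(41/5) + (1/2)·(7) + (1/3)·(9) = 118/15.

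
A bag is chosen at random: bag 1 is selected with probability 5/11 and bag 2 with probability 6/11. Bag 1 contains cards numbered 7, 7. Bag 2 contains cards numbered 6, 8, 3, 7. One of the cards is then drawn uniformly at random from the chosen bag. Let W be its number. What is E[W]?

E[W | bag 1] = (7+7)/2 = 7.
E[W | bag 2] = (6+8+3+7)/4 = 6.
E[W] = (5/11)·(7) + (6/11)·(6) = 71/11.

71/11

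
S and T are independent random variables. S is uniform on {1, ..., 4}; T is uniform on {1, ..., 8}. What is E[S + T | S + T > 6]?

80/9

P(S + T > 6) = 9/16.
Summing (S+T)·P(x,y) over outcomes with S + T > 6 gives 5.
E[S + T | S + T > 6] = (5) / (9/16) = 80/9.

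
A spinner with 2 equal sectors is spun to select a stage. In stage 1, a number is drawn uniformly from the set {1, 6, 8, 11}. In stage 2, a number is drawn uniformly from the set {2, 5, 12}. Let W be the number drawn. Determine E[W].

E[W | stage 1] = (1+6+8+11)/4 = 13/2.
E[W | stage 2] = (2+5+12)/3 = 19/3.
By the law of total expectation,
E[W] = (1/2)·(13/2) + (1/2)·(19/3) = 77/12.

77/12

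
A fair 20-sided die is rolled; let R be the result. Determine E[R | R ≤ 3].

Given R ≤ 3, R is equally likely to be any of {1, 2, 3}.
E[R | R ≤ 3] = (1 + 2 + 3) / 3 = 2.

2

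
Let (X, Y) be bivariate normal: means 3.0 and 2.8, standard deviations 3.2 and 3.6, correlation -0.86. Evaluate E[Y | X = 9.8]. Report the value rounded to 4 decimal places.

The regression of Y on X has slope ρ·σ_Y/σ_X and passes through (μ_X, μ_Y).
E[Y | X=9.8] = 2.8 + (-0.86)·(3.6/3.2)·(9.8 − (3.0)) = 2.8 + (-0.9675)·(6.8) = -3.7790.

-3.7790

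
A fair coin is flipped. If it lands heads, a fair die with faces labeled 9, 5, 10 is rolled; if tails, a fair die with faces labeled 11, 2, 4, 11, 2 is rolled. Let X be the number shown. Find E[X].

E[X | heads] = (9+5+10)/3 = 8.
E[X | tails] = (11+2+4+11+2)/5 = 6.
By the law of total expectation,
E[X] = (1/2)·(8) + (1/2)·(6) = 7.

7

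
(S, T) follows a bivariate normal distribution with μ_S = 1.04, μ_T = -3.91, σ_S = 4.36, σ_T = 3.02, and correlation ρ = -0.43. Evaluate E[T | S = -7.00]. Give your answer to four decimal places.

For a bivariate normal, E[T | S=x] = μ_T + ρ·(σ_T/σ_S)·(x − μ_S).
E[T | S=-7.00] = -3.91 + (-0.43)·(3.02/4.36)·(-7.00 − (1.04)) = -3.91 + (-0.297844)·(-8.04) = -1.5153.

-1.5153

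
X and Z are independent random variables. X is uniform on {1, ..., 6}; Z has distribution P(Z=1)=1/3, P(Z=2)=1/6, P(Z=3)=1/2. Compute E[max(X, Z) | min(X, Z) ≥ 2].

83/20

P(min(X, Z) ≥ 2) = 5/9.
Summing max(X,Z)·P(x,y) over outcomes with min(X, Z) ≥ 2 gives 83/36.
E[max(X, Z) | min(X, Z) ≥ 2] = (83/36) / (5/9) = 83/20.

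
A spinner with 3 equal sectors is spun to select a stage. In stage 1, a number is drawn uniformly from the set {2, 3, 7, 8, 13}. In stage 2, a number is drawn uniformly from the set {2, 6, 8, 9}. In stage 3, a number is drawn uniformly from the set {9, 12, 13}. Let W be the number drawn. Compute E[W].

1451/180

E[W | stage 1] = (2+3+7+8+13)/5 = 33/5.
E[W | stage 2] = (2+6+8+9)/4 = 25/4.
E[W | stage 3] = (9+12+13)/3 = 34/3.
By the law of total expectation,
E[W] = (1/3)·(33/5) + (1/3)·(25/4) + (1/3)·(34/3) = 1451/180.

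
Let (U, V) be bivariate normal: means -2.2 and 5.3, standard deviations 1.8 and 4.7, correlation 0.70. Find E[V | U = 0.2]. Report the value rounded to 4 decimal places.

For a bivariate normal, E[V | U=x] = μ_V + ρ·(σ_V/σ_U)·(x − μ_U).
E[V | U=0.2] = 5.3 + (0.70)·(4.7/1.8)·(0.2 − (-2.2)) = 5.3 + (1.8278)·(2.4) = 9.6867.

9.6867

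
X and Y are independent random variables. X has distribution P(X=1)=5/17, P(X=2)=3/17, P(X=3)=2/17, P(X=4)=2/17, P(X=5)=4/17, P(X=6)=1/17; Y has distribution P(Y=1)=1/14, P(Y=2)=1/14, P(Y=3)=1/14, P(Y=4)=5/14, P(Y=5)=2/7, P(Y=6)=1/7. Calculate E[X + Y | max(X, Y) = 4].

401/66

P(max(X, Y) = 4) = 33/119.
Summing (X+Y)·P(x,y) over outcomes with max(X, Y) = 4 gives 401/238.
E[X + Y | max(X, Y) = 4] = (401/238) / (33/119) = 401/66.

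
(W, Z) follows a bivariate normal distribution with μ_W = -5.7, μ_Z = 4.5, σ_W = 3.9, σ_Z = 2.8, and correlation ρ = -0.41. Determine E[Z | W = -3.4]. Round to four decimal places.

The regression of Z on W has slope ρ·σ_Z/σ_W and passes through (μ_W, μ_Z).
E[Z | W=-3.4] = 4.5 + (-0.41)·(2.8/3.9)·(-3.4 − (-5.7)) = 4.5 + (-0.29436)·(2.3) = 3.8230.

3.8230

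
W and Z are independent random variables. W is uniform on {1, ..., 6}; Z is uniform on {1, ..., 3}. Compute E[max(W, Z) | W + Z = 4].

P(W + Z = 4) = 1/6.
Summing max(W,Z)·P(x,y) over outcomes with W + Z = 4 gives 4/9.
E[max(W, Z) | W + Z = 4] = (4/9) / (1/6) = 8/3.

8/3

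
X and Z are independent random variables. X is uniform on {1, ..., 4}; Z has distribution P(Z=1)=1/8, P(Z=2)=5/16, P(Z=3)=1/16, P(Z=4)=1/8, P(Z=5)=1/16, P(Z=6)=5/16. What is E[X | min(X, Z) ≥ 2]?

3

P(min(X, Z) ≥ 2) = 21/32.
Summing X·P(x,y) over outcomes with min(X, Z) ≥ 2 gives 63/32.
E[X | min(X, Z) ≥ 2] = (63/32) / (21/32) = 3.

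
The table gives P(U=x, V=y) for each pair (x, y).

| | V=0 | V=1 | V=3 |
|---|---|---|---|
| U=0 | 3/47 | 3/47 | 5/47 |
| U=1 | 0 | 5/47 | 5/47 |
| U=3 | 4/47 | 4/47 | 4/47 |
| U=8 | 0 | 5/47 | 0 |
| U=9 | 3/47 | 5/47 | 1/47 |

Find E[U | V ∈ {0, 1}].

P(V ∈ {0, 1}) = 32/47.
Σ U·P over the event = 0·(3/47) + 0·(3/47) + 1·(5/47) + 3·(4/47) + 3·(4/47) + 8·(5/47) + 9·(3/47) + 9·(5/47) = 3.
E[U | V ∈ {0, 1}] = (3) / (32/47) = 141/32.

141/32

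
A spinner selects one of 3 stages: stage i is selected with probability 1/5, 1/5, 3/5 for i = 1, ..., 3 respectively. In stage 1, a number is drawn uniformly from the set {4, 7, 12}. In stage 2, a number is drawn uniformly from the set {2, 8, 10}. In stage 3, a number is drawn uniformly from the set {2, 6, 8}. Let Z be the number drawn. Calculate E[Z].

91/15

E[Z | stage 1] = (4+7+12)/3 = 23/3.
E[Z | stage 2] = (2+8+10)/3 = 20/3.
E[Z | stage 3] = (2+6+8)/3 = 16/3.
E[Z] = (1/5)·(23/3) + (1/5)·(20/3) + (3/5)·(16/3) = 91/15.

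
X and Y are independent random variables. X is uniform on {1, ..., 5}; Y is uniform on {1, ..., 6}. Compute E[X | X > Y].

4

Outcomes with X > Y: (2,1), (3,1), (3,2), (4,1), (4,2), (4,3), (5,1), (5,2), (5,3), (5,4), each with probability 1/30.
E[X | X > Y] = (2 + 3 + 3 + 4 + 4 + 4 + 5 + 5 + 5 + 5) / 10 = 4.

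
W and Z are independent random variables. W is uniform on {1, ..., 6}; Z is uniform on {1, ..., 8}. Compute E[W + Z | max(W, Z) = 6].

102/11

P(max(W, Z) = 6) = 11/48.
Summing (W+Z)·P(x,y) over outcomes with max(W, Z) = 6 gives 17/8.
E[W + Z | max(W, Z) = 6] = (17/8) / (11/48) = 102/11.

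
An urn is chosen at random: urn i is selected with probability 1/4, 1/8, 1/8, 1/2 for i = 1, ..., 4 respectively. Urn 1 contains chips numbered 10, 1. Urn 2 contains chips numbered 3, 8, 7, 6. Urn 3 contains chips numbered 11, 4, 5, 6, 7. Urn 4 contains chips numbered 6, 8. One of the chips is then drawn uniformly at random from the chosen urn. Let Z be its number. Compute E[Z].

E[Z | urn 1] = (10+1)/2 = 11/2.
E[Z | urn 2] = (3+8+7+6)/4 = 6.
E[Z | urn 3] = (11+4+5+6+7)/5 = 33/5.
E[Z | urn 4] = (6+8)/2 = 7.
By the law of total expectation,
E[Z] = (1/4)·(11/2) + (1/8)·(6) + (1/8)·(33/5) + (1/2)·(7) = 129/20.

129/20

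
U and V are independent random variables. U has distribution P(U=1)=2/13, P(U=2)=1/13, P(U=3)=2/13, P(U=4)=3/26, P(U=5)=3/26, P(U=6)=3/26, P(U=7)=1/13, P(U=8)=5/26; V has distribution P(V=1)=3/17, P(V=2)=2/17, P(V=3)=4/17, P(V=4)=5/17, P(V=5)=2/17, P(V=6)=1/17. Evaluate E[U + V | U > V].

1168/131

P(U > V) = 131/221.
Summing (U+V)·P(x,y) over outcomes with U > V gives 1168/221.
E[U + V | U > V] = (1168/221) / (131/221) = 1168/131.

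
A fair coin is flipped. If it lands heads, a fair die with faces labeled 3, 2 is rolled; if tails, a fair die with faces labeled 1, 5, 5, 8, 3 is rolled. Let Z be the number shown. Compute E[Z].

69/20

E[Z | heads] = (3+2)/2 = 5/2.
E[Z | tails] = (1+5+5+8+3)/5 = 22/5.
By the law of total expectation,
E[Z] = (1/2)·(5/2) + (1/2)·(22/5) = 69/20.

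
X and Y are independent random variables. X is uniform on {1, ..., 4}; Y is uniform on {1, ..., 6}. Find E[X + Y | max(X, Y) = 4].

Outcomes with max(X, Y) = 4: (1,4), (2,4), (3,4), (4,1), (4,2), (4,3), (4,4), each with probability 1/24.
E[X + Y | max(X, Y) = 4] = (5 + 6 + 7 + 5 + 6 + 7 + 8) / 7 = 44/7.

44/7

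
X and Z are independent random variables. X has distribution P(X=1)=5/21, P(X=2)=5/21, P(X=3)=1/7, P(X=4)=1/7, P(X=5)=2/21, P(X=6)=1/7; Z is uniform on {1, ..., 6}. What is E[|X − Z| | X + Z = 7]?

67/21

P(X + Z = 7) = 1/6.
Summing |X−Z|·P(x,y) over outcomes with X + Z = 7 gives 67/126.
E[|X − Z| | X + Z = 7] = (67/126) / (1/6) = 67/21.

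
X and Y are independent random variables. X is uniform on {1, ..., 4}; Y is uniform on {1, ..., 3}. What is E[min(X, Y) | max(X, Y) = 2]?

4/3

Outcomes with max(X, Y) = 2: (1,2), (2,1), (2,2), each with probability 1/12.
E[min(X, Y) | max(X, Y) = 2] = (1 + 1 + 2) / 3 = 4/3.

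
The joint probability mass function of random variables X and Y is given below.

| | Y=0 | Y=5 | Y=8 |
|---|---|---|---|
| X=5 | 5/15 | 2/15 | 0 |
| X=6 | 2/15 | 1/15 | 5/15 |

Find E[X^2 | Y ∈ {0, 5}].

P(Y ∈ {0, 5}) = 2/3.
Σ X^2·P over the event = 25·(5/15) + 25·(2/15) + 36·(2/15) + 36·(1/15) = 283/15.
E[X^2 | Y ∈ {0, 5}] = (283/15) / (2/3) = 283/10.

283/10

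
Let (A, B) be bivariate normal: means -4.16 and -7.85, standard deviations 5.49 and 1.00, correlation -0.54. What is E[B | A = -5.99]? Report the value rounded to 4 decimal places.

For a bivariate normal, E[B | A=x] = μ_B + ρ·(σ_B/σ_A)·(x − μ_A).
E[B | A=-5.99] = -7.85 + (-0.54)·(1.00/5.49)·(-5.99 − (-4.16)) = -7.85 + (-0.098361)·(-1.83) = -7.6700.

-7.6700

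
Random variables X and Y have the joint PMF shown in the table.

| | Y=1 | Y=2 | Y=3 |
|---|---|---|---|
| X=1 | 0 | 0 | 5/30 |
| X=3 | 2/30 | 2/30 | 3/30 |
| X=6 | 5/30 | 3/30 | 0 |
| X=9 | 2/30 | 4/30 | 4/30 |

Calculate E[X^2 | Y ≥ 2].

P(Y ≥ 2) = 7/10.
Σ X^2·P over the event = 1·(5/30) + 9·(2/30) + 9·(3/30) + 36·(3/30) + 81·(4/30) + 81·(4/30) = 403/15.
E[X^2 | Y ≥ 2] = (403/15) / (7/10) = 806/21.

806/21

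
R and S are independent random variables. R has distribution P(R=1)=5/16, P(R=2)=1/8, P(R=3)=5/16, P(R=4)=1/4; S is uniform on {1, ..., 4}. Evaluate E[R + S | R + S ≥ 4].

P(R + S ≥ 4) = 13/16.
Summing (R+S)·P(x,y) over outcomes with R + S ≥ 4 gives 289/64.
E[R + S | R + S ≥ 4] = (289/64) / (13/16) = 289/52.

289/52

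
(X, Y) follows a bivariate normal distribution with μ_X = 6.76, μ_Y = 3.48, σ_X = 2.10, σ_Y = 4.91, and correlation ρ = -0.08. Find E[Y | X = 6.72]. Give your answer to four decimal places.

3.4875

E[Y | X=x] = μ_Y + ρ(σ_Y/σ_X)(x − μ_X) for jointly normal variables.
E[Y | X=6.72] = 3.48 + (-0.08)·(4.91/2.10)·(6.72 − (6.76)) = 3.48 + (-0.18705)·(-0.04) = 3.4875.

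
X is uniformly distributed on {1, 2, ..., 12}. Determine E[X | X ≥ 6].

Given X ≥ 6, X is equally likely to be any of {6, 7, 8, 9, 10, 11, 12}.
E[X | X ≥ 6] = (6 + 7 + 8 + 9 + 10 + 11 + 12) / 7 = 9.

9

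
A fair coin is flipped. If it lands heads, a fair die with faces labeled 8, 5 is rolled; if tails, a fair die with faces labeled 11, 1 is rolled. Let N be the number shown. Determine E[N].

E[N | heads] = (8+5)/2 = 13/2.
E[N | tails] = (11+1)/2 = 6.
By the law of total expectation,
E[N] = (1/2)·(13/2) + (1/2)·(6) = 25/4.

25/4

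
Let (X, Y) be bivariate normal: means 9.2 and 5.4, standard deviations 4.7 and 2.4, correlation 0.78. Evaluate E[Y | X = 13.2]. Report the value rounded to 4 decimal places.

6.9932

For a bivariate normal, E[Y | X=x] = μ_Y + ρ·(σ_Y/σ_X)·(x − μ_X).
E[Y | X=13.2] = 5.4 + (0.78)·(2.4/4.7)·(13.2 − (9.2)) = 5.4 + (0.3983)·(4) = 6.9932.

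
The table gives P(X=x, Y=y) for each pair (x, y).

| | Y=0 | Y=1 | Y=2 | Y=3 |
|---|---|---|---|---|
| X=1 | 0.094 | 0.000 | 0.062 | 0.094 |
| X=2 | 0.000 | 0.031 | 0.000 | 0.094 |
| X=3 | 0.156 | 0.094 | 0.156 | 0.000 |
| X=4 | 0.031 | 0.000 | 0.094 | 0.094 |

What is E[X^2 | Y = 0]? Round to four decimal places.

P(Y = 0) = 0.281.
Summing X^2·P(X=x,Y=y) over the conditioning event gives 1.994.
E[X^2 | Y = 0] = (1.994) / (0.281) = 7.0961.

7.0961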